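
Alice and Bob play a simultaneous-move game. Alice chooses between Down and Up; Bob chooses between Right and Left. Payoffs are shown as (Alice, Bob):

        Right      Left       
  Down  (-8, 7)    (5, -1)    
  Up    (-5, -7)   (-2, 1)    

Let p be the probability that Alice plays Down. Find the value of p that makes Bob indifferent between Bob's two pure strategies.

p = 1/2

Alice's mix must leave Bob indifferent between Right and Left.
  Bob's expected payoff from Right: p·7 + (1−p)·(-7) = 14p - 7
  Bob's expected payoff from Left: p·(-1) + (1−p)·1 = -2p + 1
  14p - 7 = -2p + 1  ⇒  16p = 8  ⇒  p = 1/2.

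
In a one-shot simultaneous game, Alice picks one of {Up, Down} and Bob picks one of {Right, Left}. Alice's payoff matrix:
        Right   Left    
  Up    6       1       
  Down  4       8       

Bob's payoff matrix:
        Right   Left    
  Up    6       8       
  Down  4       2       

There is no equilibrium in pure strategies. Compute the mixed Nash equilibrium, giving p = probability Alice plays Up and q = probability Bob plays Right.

Set Bob's expected payoff from Right equal to that from Left:
  Bob's expected payoff from Right: p·6 + (1−p)·4 = 2p + 4
  Bob's expected payoff from Left: p·8 + (1−p)·2 = 6p + 2
  2p + 4 = 6p + 2  ⇒  -4p = -2  ⇒  p = 1/2.
In a mixed equilibrium Alice is indifferent between Up and Down; this condition fixes q.
  Alice's payoff from Up: q·6 + (1−q)·1 = 5q + 1
  Alice's payoff from Down: q·4 + (1−q)·8 = -4q + 8
  5q + 1 = -4q + 8  ⇒  9q = 7  ⇒  q = 7/9.

p = 1/2, q = 7/9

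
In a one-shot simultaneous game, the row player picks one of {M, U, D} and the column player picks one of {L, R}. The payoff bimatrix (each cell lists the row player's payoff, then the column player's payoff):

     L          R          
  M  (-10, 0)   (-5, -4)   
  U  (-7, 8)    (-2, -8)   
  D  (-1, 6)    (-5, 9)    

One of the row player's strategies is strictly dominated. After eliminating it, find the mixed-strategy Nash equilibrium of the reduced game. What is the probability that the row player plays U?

p = 3/19

The row player's strategy M is strictly dominated by U: -7 > -10 and -2 > -5. Eliminate M.
For the column player to be willing to mix, the column player must be indifferent between L and R, which pins down the row player's mix.
  the column player's payoff from L: p·8 + (1−p)·6 = 2p + 6
  the column player's payoff from R: p·(-8) + (1−p)·9 = -17p + 9
  2p + 6 = -17p + 9  ⇒  19p = 3  ⇒  p = 3/19.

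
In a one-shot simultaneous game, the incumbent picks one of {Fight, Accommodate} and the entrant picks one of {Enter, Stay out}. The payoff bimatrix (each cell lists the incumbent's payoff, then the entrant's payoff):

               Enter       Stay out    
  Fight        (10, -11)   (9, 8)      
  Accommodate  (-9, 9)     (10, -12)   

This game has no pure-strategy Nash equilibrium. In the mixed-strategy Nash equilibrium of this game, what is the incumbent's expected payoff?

181/20

In a mixed equilibrium the incumbent is indifferent between Fight and Accommodate; this condition fixes q.
  the incumbent's expected payoff from Fight: q·10 + (1−q)·9 = q + 9
  the incumbent's expected payoff from Accommodate: q·(-9) + (1−q)·10 = -19q + 10
  q + 9 = -19q + 10  ⇒  20q = 1  ⇒  q = 1/20.
At equilibrium the incumbent is indifferent across rows, so the incumbent's payoff equals the payoff from Fight: (1/20)·10 + (19/20)·9 = 181/20.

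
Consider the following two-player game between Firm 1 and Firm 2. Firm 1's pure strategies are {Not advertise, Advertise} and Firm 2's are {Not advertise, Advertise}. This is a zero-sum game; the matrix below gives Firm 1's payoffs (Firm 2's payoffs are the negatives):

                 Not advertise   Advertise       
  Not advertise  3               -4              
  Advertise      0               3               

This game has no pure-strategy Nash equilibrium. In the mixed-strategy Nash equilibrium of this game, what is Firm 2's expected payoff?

-9/10

Firm 1's mix must leave Firm 2 indifferent between Not advertise and Advertise.
  Firm 2's expected payoff from Not advertise: p·(-3) + (1−p)·0 = -3p
  Firm 2's expected payoff from Advertise: p·4 + (1−p)·(-3) = 7p - 3
  -3p = 7p - 3  ⇒  -10p = -3  ⇒  p = 3/10.
At equilibrium Firm 2 is indifferent across columns, so Firm 2's payoff equals the payoff from Not advertise: (3/10)·(-3) + (7/10)·0 = -9/10.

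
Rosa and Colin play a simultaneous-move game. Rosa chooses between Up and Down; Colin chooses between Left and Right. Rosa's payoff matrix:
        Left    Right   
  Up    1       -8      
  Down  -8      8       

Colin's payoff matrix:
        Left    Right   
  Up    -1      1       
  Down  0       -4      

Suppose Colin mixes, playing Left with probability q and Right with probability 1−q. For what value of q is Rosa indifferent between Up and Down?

q = 16/25

For Rosa to be willing to mix, Rosa must be indifferent between Up and Down, which pins down Colin's mix.
  Rosa's payoff to Up: q·1 + (1−q)·(-8) = 9q - 8
  Rosa's payoff to Down: q·(-8) + (1−q)·8 = -16q + 8
  9q - 8 = -16q + 8  ⇒  25q = 16  ⇒  q = 16/25.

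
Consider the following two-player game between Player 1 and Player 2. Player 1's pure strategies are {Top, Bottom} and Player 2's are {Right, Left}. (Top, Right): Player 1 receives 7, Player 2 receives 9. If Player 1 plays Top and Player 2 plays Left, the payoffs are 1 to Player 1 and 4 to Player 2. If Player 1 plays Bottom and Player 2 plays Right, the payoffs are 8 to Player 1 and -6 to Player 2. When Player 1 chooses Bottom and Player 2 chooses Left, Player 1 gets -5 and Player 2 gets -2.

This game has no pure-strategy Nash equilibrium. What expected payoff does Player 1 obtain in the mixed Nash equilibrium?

43/7

In a mixed equilibrium Player 1 is indifferent between Top and Bottom; this condition fixes q.
  Player 1's payoff from Top: q·7 + (1−q)·1 = 6q + 1
  Player 1's payoff from Bottom: q·8 + (1−q)·(-5) = 13q - 5
  6q + 1 = 13q - 5  ⇒  -7q = -6  ⇒  q = 6/7.
At equilibrium Player 1 is indifferent across rows, so Player 1's payoff equals the payoff from Top: (6/7)·7 + (1/7)·1 = 43/7.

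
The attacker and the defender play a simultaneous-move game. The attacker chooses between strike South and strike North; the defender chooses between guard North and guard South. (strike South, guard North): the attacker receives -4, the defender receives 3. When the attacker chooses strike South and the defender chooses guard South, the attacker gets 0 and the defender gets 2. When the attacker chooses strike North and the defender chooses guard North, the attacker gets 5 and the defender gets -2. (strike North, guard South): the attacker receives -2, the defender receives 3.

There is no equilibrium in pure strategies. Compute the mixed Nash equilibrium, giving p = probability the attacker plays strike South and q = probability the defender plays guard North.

p = 5/6, q = 2/11

Set the defender's expected payoff from guard North equal to that from guard South:
  the defender's payoff to guard North: p·3 + (1−p)·(-2) = 5p - 2
  the defender's payoff to guard South: p·2 + (1−p)·3 = -p + 3
  5p - 2 = -p + 3  ⇒  6p = 5  ⇒  p = 5/6.
The defender's mix must leave the attacker indifferent between strike South and strike North.
  the attacker's expected payoff from strike South: q·(-4) + (1−q)·0 = -4q
  the attacker's expected payoff from strike North: q·5 + (1−q)·(-2) = 7q - 2
  -4q = 7q - 2  ⇒  -11q = -2  ⇒  q = 2/11.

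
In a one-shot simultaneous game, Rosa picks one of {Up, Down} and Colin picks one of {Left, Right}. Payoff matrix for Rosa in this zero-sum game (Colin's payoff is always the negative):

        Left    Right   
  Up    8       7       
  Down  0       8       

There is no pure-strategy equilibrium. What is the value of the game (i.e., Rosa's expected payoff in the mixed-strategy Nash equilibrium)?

v = 64/9

Rosa's indifference between Up and Down determines Colin's mixing probability q:
  Rosa's payoff to Up: q·8 + (1−q)·7 = q + 7
  Rosa's payoff to Down: q·0 + (1−q)·8 = -8q + 8
  q + 7 = -8q + 8  ⇒  9q = 1  ⇒  q = 1/9.
The value is Rosa's expected payoff against this mix (using Up): (1/9)·8 + (8/9)·7 = 64/9.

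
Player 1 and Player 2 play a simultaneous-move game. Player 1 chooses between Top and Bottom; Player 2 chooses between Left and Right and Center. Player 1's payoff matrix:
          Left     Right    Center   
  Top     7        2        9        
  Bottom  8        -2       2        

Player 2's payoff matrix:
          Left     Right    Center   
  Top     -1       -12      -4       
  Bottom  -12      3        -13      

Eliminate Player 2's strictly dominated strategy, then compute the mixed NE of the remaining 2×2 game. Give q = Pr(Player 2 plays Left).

q = 4/5

Player 2's strategy Center is strictly dominated by Left: -1 > -4 and -12 > -13. Eliminate Center.
Player 1's indifference between Top and Bottom determines Player 2's mixing probability q:
  Player 1's payoff from Top: q·7 + (1−q)·2 = 5q + 2
  Player 1's payoff from Bottom: q·8 + (1−q)·(-2) = 10q - 2
  5q + 2 = 10q - 2  ⇒  -5q = -4  ⇒  q = 4/5.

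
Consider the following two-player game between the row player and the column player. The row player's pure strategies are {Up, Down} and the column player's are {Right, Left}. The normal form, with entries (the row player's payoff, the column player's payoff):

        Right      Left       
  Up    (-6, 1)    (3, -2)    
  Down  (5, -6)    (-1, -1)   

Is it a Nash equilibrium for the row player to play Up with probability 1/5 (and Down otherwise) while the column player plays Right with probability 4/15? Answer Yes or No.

Given the row player's mix p = 1/5, the column player's payoff from Right is -23/5 but from Left is -6/5. The column player strictly prefers Left, so the column player would not mix.
So the proposed profile is not a Nash equilibrium.

No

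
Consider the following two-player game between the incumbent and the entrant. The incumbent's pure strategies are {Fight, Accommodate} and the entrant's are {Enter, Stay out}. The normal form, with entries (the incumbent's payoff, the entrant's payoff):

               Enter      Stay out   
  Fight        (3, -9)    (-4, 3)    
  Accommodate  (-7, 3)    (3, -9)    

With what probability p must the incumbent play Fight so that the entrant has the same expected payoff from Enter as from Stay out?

The incumbent's mix must leave the entrant indifferent between Enter and Stay out.
  the entrant's payoff to Enter: p·(-9) + (1−p)·3 = -12p + 3
  the entrant's payoff to Stay out: p·3 + (1−p)·(-9) = 12p - 9
  -12p + 3 = 12p - 9  ⇒  -24p = -12  ⇒  p = 1/2.

p = 1/2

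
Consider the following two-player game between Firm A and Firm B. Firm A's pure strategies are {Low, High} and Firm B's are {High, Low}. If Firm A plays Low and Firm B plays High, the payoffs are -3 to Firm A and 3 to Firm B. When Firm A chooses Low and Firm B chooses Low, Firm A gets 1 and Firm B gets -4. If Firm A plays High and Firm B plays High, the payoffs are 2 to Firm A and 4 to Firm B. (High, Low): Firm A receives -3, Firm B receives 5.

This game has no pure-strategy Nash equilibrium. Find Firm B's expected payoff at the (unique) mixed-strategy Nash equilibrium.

31/8

Set Firm B's expected payoff from High equal to that from Low:
  Firm B's payoff to High: p·3 + (1−p)·4 = -p + 4
  Firm B's payoff to Low: p·(-4) + (1−p)·5 = -9p + 5
  -p + 4 = -9p + 5  ⇒  8p = 1  ⇒  p = 1/8.
At equilibrium Firm B is indifferent across columns, so Firm B's payoff equals the payoff from High: (1/8)·3 + (7/8)·4 = 31/8.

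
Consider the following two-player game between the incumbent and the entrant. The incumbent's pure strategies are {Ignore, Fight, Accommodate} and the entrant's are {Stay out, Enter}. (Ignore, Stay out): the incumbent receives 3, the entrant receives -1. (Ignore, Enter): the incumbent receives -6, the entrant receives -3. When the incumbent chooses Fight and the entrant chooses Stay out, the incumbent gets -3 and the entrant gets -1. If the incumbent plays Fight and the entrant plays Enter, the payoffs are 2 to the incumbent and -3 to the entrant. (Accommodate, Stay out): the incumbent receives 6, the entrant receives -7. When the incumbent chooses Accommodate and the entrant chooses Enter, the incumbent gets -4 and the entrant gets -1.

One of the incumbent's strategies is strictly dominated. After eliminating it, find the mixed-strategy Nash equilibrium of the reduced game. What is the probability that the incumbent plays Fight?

The incumbent's strategy Ignore is strictly dominated by Accommodate: 6 > 3 and -4 > -6. Eliminate Ignore.
The incumbent's mix must leave the entrant indifferent between Stay out and Enter.
  the entrant's expected payoff from Stay out: p·(-1) + (1−p)·(-7) = 6p - 7
  the entrant's expected payoff from Enter: p·(-3) + (1−p)·(-1) = -2p - 1
  6p - 7 = -2p - 1  ⇒  8p = 6  ⇒  p = 3/4.

p = 3/4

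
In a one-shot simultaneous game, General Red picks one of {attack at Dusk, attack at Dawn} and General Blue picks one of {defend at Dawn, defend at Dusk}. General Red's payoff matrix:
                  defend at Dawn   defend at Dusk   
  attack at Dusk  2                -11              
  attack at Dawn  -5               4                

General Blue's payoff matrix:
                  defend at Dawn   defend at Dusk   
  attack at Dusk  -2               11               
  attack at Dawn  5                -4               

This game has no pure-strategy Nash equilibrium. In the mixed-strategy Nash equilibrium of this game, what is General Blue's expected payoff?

47/22

General Red's mix must leave General Blue indifferent between defend at Dawn and defend at Dusk.
  General Blue's expected payoff from defend at Dawn: p·(-2) + (1−p)·5 = -7p + 5
  General Blue's expected payoff from defend at Dusk: p·11 + (1−p)·(-4) = 15p - 4
  -7p + 5 = 15p - 4  ⇒  -22p = -9  ⇒  p = 9/22.
At equilibrium General Blue is indifferent across columns, so General Blue's payoff equals the payoff from defend at Dawn: (9/22)·(-2) + (13/22)·5 = 47/22.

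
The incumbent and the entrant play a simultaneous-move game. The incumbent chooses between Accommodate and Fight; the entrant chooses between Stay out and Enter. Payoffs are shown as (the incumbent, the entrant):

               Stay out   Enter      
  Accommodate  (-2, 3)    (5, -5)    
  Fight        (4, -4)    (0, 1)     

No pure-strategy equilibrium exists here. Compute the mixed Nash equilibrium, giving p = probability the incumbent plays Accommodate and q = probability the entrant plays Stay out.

The incumbent's mix must leave the entrant indifferent between Stay out and Enter.
  the entrant's expected payoff from Stay out: p·3 + (1−p)·(-4) = 7p - 4
  the entrant's expected payoff from Enter: p·(-5) + (1−p)·1 = -6p + 1
  7p - 4 = -6p + 1  ⇒  13p = 5  ⇒  p = 5/13.
In a mixed equilibrium the incumbent is indifferent between Accommodate and Fight; this condition fixes q.
  the incumbent's expected payoff from Accommodate: q·(-2) + (1−q)·5 = -7q + 5
  the incumbent's expected payoff from Fight: q·4 + (1−q)·0 = 4q
  -7q + 5 = 4q  ⇒  -11q = -5  ⇒  q = 5/11.

p = 5/13, q = 5/11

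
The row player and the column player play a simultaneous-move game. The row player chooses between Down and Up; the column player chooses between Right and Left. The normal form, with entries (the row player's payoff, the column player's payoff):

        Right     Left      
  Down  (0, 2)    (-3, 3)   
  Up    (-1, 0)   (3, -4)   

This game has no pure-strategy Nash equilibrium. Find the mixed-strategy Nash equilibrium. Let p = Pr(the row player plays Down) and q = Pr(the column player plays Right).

p = 4/5, q = 6/7

The row player's mix must leave the column player indifferent between Right and Left.
  the column player's payoff to Right: p·2 + (1−p)·0 = 2p
  the column player's payoff to Left: p·3 + (1−p)·(-4) = 7p - 4
  2p = 7p - 4  ⇒  -5p = -4  ⇒  p = 4/5.
For the row player to be willing to mix, the row player must be indifferent between Down and Up, which pins down the column player's mix.
  the row player's payoff from Down: q·0 + (1−q)·(-3) = 3q - 3
  the row player's payoff from Up: q·(-1) + (1−q)·3 = -4q + 3
  3q - 3 = -4q + 3  ⇒  7q = 6  ⇒  q = 6/7.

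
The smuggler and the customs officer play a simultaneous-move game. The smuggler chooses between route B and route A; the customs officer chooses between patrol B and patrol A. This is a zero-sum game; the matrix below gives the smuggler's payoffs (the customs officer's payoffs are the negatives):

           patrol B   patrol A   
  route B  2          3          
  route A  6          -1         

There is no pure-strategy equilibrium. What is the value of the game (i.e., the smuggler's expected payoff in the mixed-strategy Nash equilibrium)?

v = 5/2

For the smuggler to be willing to mix, the smuggler must be indifferent between route B and route A, which pins down the customs officer's mix.
  the smuggler's payoff from route B: q·2 + (1−q)·3 = -q + 3
  the smuggler's payoff from route A: q·6 + (1−q)·(-1) = 7q - 1
  -q + 3 = 7q - 1  ⇒  -8q = -4  ⇒  q = 1/2.
The value is the smuggler's expected payoff against this mix (using route B): (1/2)·2 + (1/2)·3 = 5/2.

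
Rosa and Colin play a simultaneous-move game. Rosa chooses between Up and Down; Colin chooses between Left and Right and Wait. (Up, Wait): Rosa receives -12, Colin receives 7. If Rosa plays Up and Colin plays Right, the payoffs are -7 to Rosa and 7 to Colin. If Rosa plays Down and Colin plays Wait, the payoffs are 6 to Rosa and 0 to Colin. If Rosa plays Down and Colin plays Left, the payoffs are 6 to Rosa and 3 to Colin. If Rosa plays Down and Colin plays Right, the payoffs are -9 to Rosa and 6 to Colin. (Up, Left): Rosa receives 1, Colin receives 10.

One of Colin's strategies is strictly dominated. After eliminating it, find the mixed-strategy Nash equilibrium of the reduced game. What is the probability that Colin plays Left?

q = 2/7

Colin's strategy Wait is strictly dominated by Left: 10 > 7 and 3 > 0. Eliminate Wait.
Rosa's indifference between Up and Down determines Colin's mixing probability q:
  Rosa's expected payoff from Up: q·1 + (1−q)·(-7) = 8q - 7
  Rosa's expected payoff from Down: q·6 + (1−q)·(-9) = 15q - 9
  8q - 7 = 15q - 9  ⇒  -7q = -2  ⇒  q = 2/7.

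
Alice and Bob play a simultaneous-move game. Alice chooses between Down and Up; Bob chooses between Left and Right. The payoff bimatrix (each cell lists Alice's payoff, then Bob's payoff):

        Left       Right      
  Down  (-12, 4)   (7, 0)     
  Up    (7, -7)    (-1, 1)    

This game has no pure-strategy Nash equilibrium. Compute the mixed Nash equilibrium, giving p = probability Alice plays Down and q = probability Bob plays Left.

p = 2/3, q = 8/27

Bob's indifference between Left and Right determines Alice's mixing probability p:
  Bob's expected payoff from Left: p·4 + (1−p)·(-7) = 11p - 7
  Bob's expected payoff from Right: p·0 + (1−p)·1 = -p + 1
  11p - 7 = -p + 1  ⇒  12p = 8  ⇒  p = 2/3.
Alice's indifference between Down and Up determines Bob's mixing probability q:
  Alice's expected payoff from Down: q·(-12) + (1−q)·7 = -19q + 7
  Alice's expected payoff from Up: q·7 + (1−q)·(-1) = 8q - 1
  -19q + 7 = 8q - 1  ⇒  -27q = -8  ⇒  q = 8/27.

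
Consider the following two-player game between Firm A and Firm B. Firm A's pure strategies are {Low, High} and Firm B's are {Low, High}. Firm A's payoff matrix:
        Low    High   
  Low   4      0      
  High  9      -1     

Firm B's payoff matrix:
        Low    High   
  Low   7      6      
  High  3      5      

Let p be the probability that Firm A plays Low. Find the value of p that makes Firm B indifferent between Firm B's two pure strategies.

p = 2/3

Set Firm B's expected payoff from Low equal to that from High:
  Firm B's payoff to Low: p·7 + (1−p)·3 = 4p + 3
  Firm B's payoff to High: p·6 + (1−p)·5 = p + 5
  4p + 3 = p + 5  ⇒  3p = 2  ⇒  p = 2/3.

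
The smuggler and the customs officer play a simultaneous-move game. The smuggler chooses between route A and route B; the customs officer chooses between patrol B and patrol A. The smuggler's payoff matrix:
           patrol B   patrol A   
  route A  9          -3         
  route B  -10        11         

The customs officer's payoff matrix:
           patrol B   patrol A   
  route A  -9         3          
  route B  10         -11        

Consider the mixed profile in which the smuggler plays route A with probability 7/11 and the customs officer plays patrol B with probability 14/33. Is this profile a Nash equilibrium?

Check the customs officer's indifference given the smuggler's mix p = 7/11:
  payoff from patrol B = -23/11; payoff from patrol A = -23/11 — equal.
Check the smuggler's indifference given the customs officer's mix q = 14/33:
  payoff from route A = 23/11; payoff from route B = 23/11 — equal.
Both players are indifferent, so neither can profitably deviate.

Yes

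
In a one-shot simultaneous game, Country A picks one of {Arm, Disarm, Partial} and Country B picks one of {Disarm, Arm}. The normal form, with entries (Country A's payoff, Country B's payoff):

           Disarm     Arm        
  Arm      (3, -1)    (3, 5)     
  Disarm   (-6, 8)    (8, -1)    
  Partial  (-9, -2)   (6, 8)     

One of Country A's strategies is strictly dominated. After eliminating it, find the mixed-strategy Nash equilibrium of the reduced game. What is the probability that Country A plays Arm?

Country A's strategy Partial is strictly dominated by Disarm: -6 > -9 and 8 > 6. Eliminate Partial.
Country A's mix must leave Country B indifferent between Disarm and Arm.
  Country B's payoff to Disarm: p·(-1) + (1−p)·8 = -9p + 8
  Country B's payoff to Arm: p·5 + (1−p)·(-1) = 6p - 1
  -9p + 8 = 6p - 1  ⇒  -15p = -9  ⇒  p = 3/5.

p = 3/5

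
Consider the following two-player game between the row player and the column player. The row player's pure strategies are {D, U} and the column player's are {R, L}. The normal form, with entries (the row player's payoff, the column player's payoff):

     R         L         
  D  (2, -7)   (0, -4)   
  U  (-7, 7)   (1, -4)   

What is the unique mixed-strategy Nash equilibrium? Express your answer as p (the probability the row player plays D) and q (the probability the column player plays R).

The column player's indifference between R and L determines the row player's mixing probability p:
  the column player's payoff from R: p·(-7) + (1−p)·7 = -14p + 7
  the column player's payoff from L: p·(-4) + (1−p)·(-4) = -4
  -14p + 7 = -4  ⇒  -14p = -11  ⇒  p = 11/14.
For the row player to be willing to mix, the row player must be indifferent between D and U, which pins down the column player's mix.
  the row player's expected payoff from D: q·2 + (1−q)·0 = 2q
  the row player's expected payoff from U: q·(-7) + (1−q)·1 = -8q + 1
  2q = -8q + 1  ⇒  10q = 1  ⇒  q = 1/10.

p = 11/14, q = 1/10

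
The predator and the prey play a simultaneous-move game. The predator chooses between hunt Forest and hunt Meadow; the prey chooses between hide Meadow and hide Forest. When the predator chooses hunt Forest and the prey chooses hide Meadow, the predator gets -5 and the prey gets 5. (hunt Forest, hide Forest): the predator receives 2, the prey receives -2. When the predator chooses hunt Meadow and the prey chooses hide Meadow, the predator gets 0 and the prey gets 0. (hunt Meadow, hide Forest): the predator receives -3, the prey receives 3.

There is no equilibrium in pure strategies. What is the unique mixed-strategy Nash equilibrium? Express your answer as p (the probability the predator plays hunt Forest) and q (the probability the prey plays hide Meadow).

p = 3/10, q = 1/2

In a mixed equilibrium the prey is indifferent between hide Meadow and hide Forest; this condition fixes p.
  the prey's payoff from hide Meadow: p·5 + (1−p)·0 = 5p
  the prey's payoff from hide Forest: p·(-2) + (1−p)·3 = -5p + 3
  5p = -5p + 3  ⇒  10p = 3  ⇒  p = 3/10.
The prey's mix must leave the predator indifferent between hunt Forest and hunt Meadow.
  the predator's expected payoff from hunt Forest: q·(-5) + (1−q)·2 = -7q + 2
  the predator's expected payoff from hunt Meadow: q·0 + (1−q)·(-3) = 3q - 3
  -7q + 2 = 3q - 3  ⇒  -10q = -5  ⇒  q = 1/2.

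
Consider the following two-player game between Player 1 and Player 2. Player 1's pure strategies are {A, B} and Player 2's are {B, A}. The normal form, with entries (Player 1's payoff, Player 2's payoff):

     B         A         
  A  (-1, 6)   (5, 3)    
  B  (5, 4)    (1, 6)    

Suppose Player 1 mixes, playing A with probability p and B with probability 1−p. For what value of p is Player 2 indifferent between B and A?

For Player 2 to be willing to mix, Player 2 must be indifferent between B and A, which pins down Player 1's mix.
  Player 2's expected payoff from B: p·6 + (1−p)·4 = 2p + 4
  Player 2's expected payoff from A: p·3 + (1−p)·6 = -3p + 6
  2p + 4 = -3p + 6  ⇒  5p = 2  ⇒  p = 2/5.

p = 2/5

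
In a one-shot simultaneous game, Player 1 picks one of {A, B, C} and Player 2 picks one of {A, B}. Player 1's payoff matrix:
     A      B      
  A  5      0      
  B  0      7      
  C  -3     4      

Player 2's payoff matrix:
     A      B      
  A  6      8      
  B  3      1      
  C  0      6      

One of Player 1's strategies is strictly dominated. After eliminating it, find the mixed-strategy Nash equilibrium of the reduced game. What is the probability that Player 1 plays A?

p = 1/2

Player 1's strategy C is strictly dominated by B: 0 > -3 and 7 > 4. Eliminate C.
Player 2's indifference between A and B determines Player 1's mixing probability p:
  Player 2's expected payoff from A: p·6 + (1−p)·3 = 3p + 3
  Player 2's expected payoff from B: p·8 + (1−p)·1 = 7p + 1
  3p + 3 = 7p + 1  ⇒  -4p = -2  ⇒  p = 1/2.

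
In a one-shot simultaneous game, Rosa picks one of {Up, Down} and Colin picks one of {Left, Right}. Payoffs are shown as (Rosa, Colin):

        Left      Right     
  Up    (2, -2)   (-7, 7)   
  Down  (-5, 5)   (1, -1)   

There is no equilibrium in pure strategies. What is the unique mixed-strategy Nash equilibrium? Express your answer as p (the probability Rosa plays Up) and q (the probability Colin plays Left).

p = 2/5, q = 8/15

For Colin to be willing to mix, Colin must be indifferent between Left and Right, which pins down Rosa's mix.
  Colin's payoff from Left: p·(-2) + (1−p)·5 = -7p + 5
  Colin's payoff from Right: p·7 + (1−p)·(-1) = 8p - 1
  -7p + 5 = 8p - 1  ⇒  -15p = -6  ⇒  p = 2/5.
In a mixed equilibrium Rosa is indifferent between Up and Down; this condition fixes q.
  Rosa's payoff from Up: q·2 + (1−q)·(-7) = 9q - 7
  Rosa's payoff from Down: q·(-5) + (1−q)·1 = -6q + 1
  9q - 7 = -6q + 1  ⇒  15q = 8  ⇒  q = 8/15.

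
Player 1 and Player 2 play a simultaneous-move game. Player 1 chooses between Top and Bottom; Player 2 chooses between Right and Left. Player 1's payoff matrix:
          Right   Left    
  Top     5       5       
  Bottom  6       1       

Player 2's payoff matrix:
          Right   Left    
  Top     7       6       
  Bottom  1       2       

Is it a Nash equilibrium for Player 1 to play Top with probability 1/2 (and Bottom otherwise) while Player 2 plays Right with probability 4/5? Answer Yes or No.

Yes

Check Player 2's indifference given Player 1's mix p = 1/2:
  payoff from Right = 4; payoff from Left = 4 — equal.
Check Player 1's indifference given Player 2's mix q = 4/5:
  payoff from Top = 5; payoff from Bottom = 5 — equal.
Both players are indifferent, so neither can profitably deviate.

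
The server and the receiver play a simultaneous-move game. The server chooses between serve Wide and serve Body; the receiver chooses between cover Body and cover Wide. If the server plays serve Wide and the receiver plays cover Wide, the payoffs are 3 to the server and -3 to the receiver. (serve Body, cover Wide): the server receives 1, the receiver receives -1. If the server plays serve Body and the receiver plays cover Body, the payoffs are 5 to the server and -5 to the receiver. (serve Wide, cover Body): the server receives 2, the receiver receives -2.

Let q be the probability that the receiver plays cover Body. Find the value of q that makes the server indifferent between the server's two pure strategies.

q = 2/5

In a mixed equilibrium the server is indifferent between serve Wide and serve Body; this condition fixes q.
  the server's expected payoff from serve Wide: q·2 + (1−q)·3 = -q + 3
  the server's expected payoff from serve Body: q·5 + (1−q)·1 = 4q + 1
  -q + 3 = 4q + 1  ⇒  -5q = -2  ⇒  q = 2/5.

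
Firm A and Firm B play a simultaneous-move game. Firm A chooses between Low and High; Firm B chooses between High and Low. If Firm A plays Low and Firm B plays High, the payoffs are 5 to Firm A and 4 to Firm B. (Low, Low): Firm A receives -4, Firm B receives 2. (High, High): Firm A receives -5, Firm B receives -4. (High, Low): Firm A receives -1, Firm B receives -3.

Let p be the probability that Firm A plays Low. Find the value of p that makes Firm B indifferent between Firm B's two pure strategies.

p = 1/3

Firm A's mix must leave Firm B indifferent between High and Low.
  Firm B's expected payoff from High: p·4 + (1−p)·(-4) = 8p - 4
  Firm B's expected payoff from Low: p·2 + (1−p)·(-3) = 5p - 3
  8p - 4 = 5p - 3  ⇒  3p = 1  ⇒  p = 1/3.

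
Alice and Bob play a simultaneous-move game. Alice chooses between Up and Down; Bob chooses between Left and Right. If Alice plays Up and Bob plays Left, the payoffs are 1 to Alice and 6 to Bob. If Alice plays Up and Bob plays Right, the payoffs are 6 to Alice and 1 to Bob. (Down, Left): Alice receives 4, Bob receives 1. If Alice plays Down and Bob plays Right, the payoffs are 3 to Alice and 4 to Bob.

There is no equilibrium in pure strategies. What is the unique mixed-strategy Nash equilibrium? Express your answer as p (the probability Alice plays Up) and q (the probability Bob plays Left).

p = 3/8, q = 1/2

In a mixed equilibrium Bob is indifferent between Left and Right; this condition fixes p.
  Bob's payoff to Left: p·6 + (1−p)·1 = 5p + 1
  Bob's payoff to Right: p·1 + (1−p)·4 = -3p + 4
  5p + 1 = -3p + 4  ⇒  8p = 3  ⇒  p = 3/8.
In a mixed equilibrium Alice is indifferent between Up and Down; this condition fixes q.
  Alice's payoff from Up: q·1 + (1−q)·6 = -5q + 6
  Alice's payoff from Down: q·4 + (1−q)·3 = q + 3
  -5q + 6 = q + 3  ⇒  -6q = -3  ⇒  q = 1/2.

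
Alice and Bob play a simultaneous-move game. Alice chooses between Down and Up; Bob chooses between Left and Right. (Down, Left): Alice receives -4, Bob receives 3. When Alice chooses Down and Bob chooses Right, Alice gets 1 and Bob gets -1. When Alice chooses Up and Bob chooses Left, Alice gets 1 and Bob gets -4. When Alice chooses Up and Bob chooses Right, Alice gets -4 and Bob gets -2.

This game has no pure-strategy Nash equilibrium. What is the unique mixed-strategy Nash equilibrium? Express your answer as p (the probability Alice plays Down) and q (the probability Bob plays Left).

p = 1/3, q = 1/2

In a mixed equilibrium Bob is indifferent between Left and Right; this condition fixes p.
  Bob's expected payoff from Left: p·3 + (1−p)·(-4) = 7p - 4
  Bob's expected payoff from Right: p·(-1) + (1−p)·(-2) = p - 2
  7p - 4 = p - 2  ⇒  6p = 2  ⇒  p = 1/3.
Set Alice's expected payoff from Down equal to that from Up:
  Alice's payoff from Down: q·(-4) + (1−q)·1 = -5q + 1
  Alice's payoff from Up: q·1 + (1−q)·(-4) = 5q - 4
  -5q + 1 = 5q - 4  ⇒  -10q = -5  ⇒  q = 1/2.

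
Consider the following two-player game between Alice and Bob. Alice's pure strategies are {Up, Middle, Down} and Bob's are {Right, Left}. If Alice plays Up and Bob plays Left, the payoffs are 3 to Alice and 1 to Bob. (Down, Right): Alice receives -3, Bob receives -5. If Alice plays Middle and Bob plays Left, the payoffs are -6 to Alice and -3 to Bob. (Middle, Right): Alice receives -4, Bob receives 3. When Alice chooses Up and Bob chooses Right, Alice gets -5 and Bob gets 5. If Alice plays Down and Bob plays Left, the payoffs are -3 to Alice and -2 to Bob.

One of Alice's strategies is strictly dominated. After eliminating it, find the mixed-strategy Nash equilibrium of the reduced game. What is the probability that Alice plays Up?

Alice's strategy Middle is strictly dominated by Down: -3 > -4 and -3 > -6. Eliminate Middle.
In a mixed equilibrium Bob is indifferent between Right and Left; this condition fixes p.
  Bob's payoff to Right: p·5 + (1−p)·(-5) = 10p - 5
  Bob's payoff to Left: p·1 + (1−p)·(-2) = 3p - 2
  10p - 5 = 3p - 2  ⇒  7p = 3  ⇒  p = 3/7.

p = 3/7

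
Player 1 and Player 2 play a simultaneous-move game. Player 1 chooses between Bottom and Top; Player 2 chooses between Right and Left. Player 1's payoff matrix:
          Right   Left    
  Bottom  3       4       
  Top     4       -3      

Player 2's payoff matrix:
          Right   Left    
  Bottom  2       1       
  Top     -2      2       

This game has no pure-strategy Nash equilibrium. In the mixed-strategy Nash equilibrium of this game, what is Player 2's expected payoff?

Set Player 2's expected payoff from Right equal to that from Left:
  Player 2's payoff from Right: p·2 + (1−p)·(-2) = 4p - 2
  Player 2's payoff from Left: p·1 + (1−p)·2 = -p + 2
  4p - 2 = -p + 2  ⇒  5p = 4  ⇒  p = 4/5.
At equilibrium Player 2 is indifferent across columns, so Player 2's payoff equals the payoff from Right: (4/5)·2 + (1/5)·(-2) = 6/5.

6/5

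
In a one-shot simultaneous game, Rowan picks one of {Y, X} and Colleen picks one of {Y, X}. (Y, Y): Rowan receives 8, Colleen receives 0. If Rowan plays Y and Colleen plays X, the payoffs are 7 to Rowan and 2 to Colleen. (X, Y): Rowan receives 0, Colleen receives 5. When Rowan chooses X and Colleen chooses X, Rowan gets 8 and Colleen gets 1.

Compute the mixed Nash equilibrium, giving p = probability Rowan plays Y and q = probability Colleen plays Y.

In a mixed equilibrium Colleen is indifferent between Y and X; this condition fixes p.
  Colleen's payoff from Y: p·0 + (1−p)·5 = -5p + 5
  Colleen's payoff from X: p·2 + (1−p)·1 = p + 1
  -5p + 5 = p + 1  ⇒  -6p = -4  ⇒  p = 2/3.
For Rowan to be willing to mix, Rowan must be indifferent between Y and X, which pins down Colleen's mix.
  Rowan's payoff to Y: q·8 + (1−q)·7 = q + 7
  Rowan's payoff to X: q·0 + (1−q)·8 = -8q + 8
  q + 7 = -8q + 8  ⇒  9q = 1  ⇒  q = 1/9.

p = 2/3, q = 1/9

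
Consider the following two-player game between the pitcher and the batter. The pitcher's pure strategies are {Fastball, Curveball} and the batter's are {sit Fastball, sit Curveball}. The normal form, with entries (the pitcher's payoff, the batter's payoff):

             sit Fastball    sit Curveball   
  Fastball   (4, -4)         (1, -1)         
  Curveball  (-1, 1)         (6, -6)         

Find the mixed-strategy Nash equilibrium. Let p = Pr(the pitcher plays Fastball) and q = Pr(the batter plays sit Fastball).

In a mixed equilibrium the batter is indifferent between sit Fastball and sit Curveball; this condition fixes p.
  the batter's payoff from sit Fastball: p·(-4) + (1−p)·1 = -5p + 1
  the batter's payoff from sit Curveball: p·(-1) + (1−p)·(-6) = 5p - 6
  -5p + 1 = 5p - 6  ⇒  -10p = -7  ⇒  p = 7/10.
Set the pitcher's expected payoff from Fastball equal to that from Curveball:
  the pitcher's expected payoff from Fastball: q·4 + (1−q)·1 = 3q + 1
  the pitcher's expected payoff from Curveball: q·(-1) + (1−q)·6 = -7q + 6
  3q + 1 = -7q + 6  ⇒  10q = 5  ⇒  q = 1/2.

p = 7/10, q = 1/2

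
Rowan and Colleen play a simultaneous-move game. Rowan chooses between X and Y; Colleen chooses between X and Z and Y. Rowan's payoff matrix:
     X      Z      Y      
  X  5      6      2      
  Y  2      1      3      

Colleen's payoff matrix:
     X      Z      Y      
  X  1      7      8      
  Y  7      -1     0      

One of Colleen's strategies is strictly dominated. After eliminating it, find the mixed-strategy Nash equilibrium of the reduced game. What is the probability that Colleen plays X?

q = 1/4

Colleen's strategy Z is strictly dominated by Y: 8 > 7 and 0 > -1. Eliminate Z.
In a mixed equilibrium Rowan is indifferent between X and Y; this condition fixes q.
  Rowan's payoff from X: q·5 + (1−q)·2 = 3q + 2
  Rowan's payoff from Y: q·2 + (1−q)·3 = -q + 3
  3q + 2 = -q + 3  ⇒  4q = 1  ⇒  q = 1/4.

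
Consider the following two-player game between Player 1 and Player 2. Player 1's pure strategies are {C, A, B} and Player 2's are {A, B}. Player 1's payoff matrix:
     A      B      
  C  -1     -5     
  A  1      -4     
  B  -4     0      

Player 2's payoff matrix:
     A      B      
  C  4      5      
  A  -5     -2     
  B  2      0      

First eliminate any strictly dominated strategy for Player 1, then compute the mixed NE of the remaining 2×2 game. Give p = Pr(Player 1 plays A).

Player 1's strategy C is strictly dominated by A: 1 > -1 and -4 > -5. Eliminate C.
Player 2's indifference between A and B determines Player 1's mixing probability p:
  Player 2's expected payoff from A: p·(-5) + (1−p)·2 = -7p + 2
  Player 2's expected payoff from B: p·(-2) + (1−p)·0 = -2p
  -7p + 2 = -2p  ⇒  -5p = -2  ⇒  p = 2/5.

p = 2/5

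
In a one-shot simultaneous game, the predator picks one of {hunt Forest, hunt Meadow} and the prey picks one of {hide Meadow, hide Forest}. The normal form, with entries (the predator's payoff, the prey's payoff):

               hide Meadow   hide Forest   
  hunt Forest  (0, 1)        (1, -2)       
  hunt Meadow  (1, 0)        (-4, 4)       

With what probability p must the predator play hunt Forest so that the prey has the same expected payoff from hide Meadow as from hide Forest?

p = 4/7

Set the prey's expected payoff from hide Meadow equal to that from hide Forest:
  the prey's payoff to hide Meadow: p·1 + (1−p)·0 = p
  the prey's payoff to hide Forest: p·(-2) + (1−p)·4 = -6p + 4
  p = -6p + 4  ⇒  7p = 4  ⇒  p = 4/7.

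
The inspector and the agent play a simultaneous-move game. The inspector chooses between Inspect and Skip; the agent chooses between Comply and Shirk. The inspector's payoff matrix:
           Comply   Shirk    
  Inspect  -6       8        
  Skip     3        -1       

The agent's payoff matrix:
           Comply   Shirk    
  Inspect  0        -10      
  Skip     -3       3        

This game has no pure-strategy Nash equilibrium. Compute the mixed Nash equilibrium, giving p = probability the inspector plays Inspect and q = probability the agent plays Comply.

p = 3/8, q = 1/2

Set the agent's expected payoff from Comply equal to that from Shirk:
  the agent's payoff to Comply: p·0 + (1−p)·(-3) = 3p - 3
  the agent's payoff to Shirk: p·(-10) + (1−p)·3 = -13p + 3
  3p - 3 = -13p + 3  ⇒  16p = 6  ⇒  p = 3/8.
In a mixed equilibrium the inspector is indifferent between Inspect and Skip; this condition fixes q.
  the inspector's expected payoff from Inspect: q·(-6) + (1−q)·8 = -14q + 8
  the inspector's expected payoff from Skip: q·3 + (1−q)·(-1) = 4q - 1
  -14q + 8 = 4q - 1  ⇒  -18q = -9  ⇒  q = 1/2.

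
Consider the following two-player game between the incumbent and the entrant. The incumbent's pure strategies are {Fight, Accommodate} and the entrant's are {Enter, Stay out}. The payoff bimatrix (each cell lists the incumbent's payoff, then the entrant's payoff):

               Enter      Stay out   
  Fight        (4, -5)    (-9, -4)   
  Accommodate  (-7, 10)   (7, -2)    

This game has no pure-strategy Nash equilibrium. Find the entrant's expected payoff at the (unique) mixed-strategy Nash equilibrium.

Set the entrant's expected payoff from Enter equal to that from Stay out:
  the entrant's payoff to Enter: p·(-5) + (1−p)·10 = -15p + 10
  the entrant's payoff to Stay out: p·(-4) + (1−p)·(-2) = -2p - 2
  -15p + 10 = -2p - 2  ⇒  -13p = -12  ⇒  p = 12/13.
At equilibrium the entrant is indifferent across columns, so the entrant's payoff equals the payoff from Enter: (12/13)·(-5) + (1/13)·10 = -50/13.

-50/13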